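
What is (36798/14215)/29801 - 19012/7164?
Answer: -2013405729677/758705596065 ≈ -2.6537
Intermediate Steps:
(36798/14215)/29801 - 19012/7164 = (36798*(1/14215))*(1/29801) - 19012*1/7164 = (36798/14215)*(1/29801) - 4753/1791 = 36798/423621215 - 4753/1791 = -2013405729677/758705596065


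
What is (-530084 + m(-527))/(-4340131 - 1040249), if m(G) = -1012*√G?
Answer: 132521/1345095 + 253*I*√527/1345095 ≈ 0.098522 + 0.0043179*I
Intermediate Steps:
(-530084 + m(-527))/(-4340131 - 1040249) = (-530084 - 1012*I*√527)/(-4340131 - 1040249) = (-530084 - 1012*I*√527)/(-5380380) = (-530084 - 1012*I*√527)*(-1/5380380) = 132521/1345095 + 253*I*√527/1345095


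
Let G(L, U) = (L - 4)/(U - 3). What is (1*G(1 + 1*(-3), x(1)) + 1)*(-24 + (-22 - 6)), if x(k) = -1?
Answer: -130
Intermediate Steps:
G(L, U) = (-4 + L)/(-3 + U)
(1*G(1 + 1*(-3), x(1)) + 1)*(-24 + (-22 - 6)) = (1*((-4 + (1 + 1*(-3)))/(-3 - 1)) + 1)*(-24 + (-22 - 6)) = (1*((-4 + (1 - 3))/(-4)) + 1)*(-24 - 28) = (1*(-(-4 - 2)/4) + 1)*(-52) = (1*(-¼*(-6)) + 1)*(-52) = (1*(3/2) + 1)*(-52) = (3/2 + 1)*(-52) = (5/2)*(-52) = -130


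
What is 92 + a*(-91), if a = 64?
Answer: -5732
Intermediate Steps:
92 + a*(-91) = 92 + 64*(-91) = 92 - 5824 = -5732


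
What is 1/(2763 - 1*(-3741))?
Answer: 1/6504 ≈ 0.00015375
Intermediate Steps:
1/(2763 - 1*(-3741)) = 1/(2763 + 3741) = 1/6504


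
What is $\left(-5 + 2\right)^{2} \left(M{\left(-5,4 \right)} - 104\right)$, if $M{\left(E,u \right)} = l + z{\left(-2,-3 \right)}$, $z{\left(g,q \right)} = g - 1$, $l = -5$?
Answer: $-1008$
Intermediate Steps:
$z{\left(g,q \right)} = -1 + g$ ($z{\left(g,q \right)} = g - 1 = -1 + g$)
$M{\left(E,u \right)} = -8$ ($M{\left(E,u \right)} = -5 - 3 = -8$)
$\left(-5 + 2\right)^{2} \left(M{\left(-5,4 \right)} - 104\right) = \left(-5 + 2\right)^{2} \left(-8 - 104\right) = \left(-3\right)^{2} \left(-112\right) = 9 \left(-112\right) = -1008$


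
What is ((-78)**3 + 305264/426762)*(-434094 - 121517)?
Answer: 8037328051644640/30483 ≈ 2.6367e+11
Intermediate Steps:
((-78)**3 + 305264/426762)*(-434094 - 121517) = (-474552 + 305264*(1/426762))*(-555611) = (-474552 + 152632/213381)*(-555611) = -101260227680/213381*(-555611) = 8037328051644640/30483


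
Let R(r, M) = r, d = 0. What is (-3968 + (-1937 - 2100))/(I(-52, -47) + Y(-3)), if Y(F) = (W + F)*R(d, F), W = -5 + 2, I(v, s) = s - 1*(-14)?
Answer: 8005/33 ≈ 242.58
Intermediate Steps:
I(v, s) = 14 + s (I(v, s) = s + 14 = 14 + s)
W = -3
Y(F) = 0 (Y(F) = (-3 + F)*0 = 0)
(-3968 + (-1937 - 2100))/(I(-52, -47) + Y(-3)) = (-3968 + (-1937 - 2100))/((14 - 47) + 0) = (-3968 - 4037)/(-33 + 0) = -8005/(-33) = -8005*(-1/33) = 8005/33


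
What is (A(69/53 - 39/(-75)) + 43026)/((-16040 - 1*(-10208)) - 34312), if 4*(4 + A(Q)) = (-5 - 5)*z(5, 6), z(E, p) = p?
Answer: -43007/40144 ≈ -1.0713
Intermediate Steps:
A(Q) = -19 (A(Q) = -4 + ((-5 - 5)*6)/4 = -4 + (-10*6)/4 = -4 + (1/4)*(-60) = -4 - 15 = -19)
(A(69/53 - 39/(-75)) + 43026)/((-16040 - 1*(-10208)) - 34312) = (-19 + 43026)/((-16040 - 1*(-10208)) - 34312) = 43007/((-16040 + 10208) - 34312) = 43007/(-5832 - 34312) = 43007/(-40144) = 43007*(-1/40144) = -43007/40144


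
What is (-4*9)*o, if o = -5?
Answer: 180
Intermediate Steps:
(-4*9)*o = -4*9*(-5) = -36*(-5) = 180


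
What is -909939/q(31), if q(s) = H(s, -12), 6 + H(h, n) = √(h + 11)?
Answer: -909939 - 303313*√42/2 ≈ -1.8928e+6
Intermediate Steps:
H(h, n) = -6 + √(11 + h) (H(h, n) = -6 + √(h + 11) = -6 + √(11 + h))
q(s) = -6 + √(11 + s)
-909939/q(31) = -909939/(-6 + √(11 + 31)) = -909939/(-6 + √42)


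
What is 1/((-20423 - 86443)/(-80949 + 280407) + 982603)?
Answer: 11081/10888217906 ≈ 1.0177e-6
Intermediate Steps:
1/((-20423 - 86443)/(-80949 + 280407) + 982603) = 1/(-106866/199458 + 982603) = 1/(-106866*1/199458 + 982603) = 1/(-5937/11081 + 982603) = 1/(10888217906/11081) = 11081/10888217906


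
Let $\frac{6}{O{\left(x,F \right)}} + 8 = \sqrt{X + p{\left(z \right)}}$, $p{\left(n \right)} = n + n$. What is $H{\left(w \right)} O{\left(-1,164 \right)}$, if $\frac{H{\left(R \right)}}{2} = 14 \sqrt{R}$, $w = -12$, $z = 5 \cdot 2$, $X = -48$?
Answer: $\frac{168 \sqrt{3}}{\sqrt{7} + 4 i} \approx 33.473 - 50.606 i$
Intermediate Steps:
$z = 10$
$p{\left(n \right)} = 2 n$
$O{\left(x,F \right)} = \frac{6}{-8 + 2 i \sqrt{7}}$ ($O{\left(x,F \right)} = \frac{6}{-8 + \sqrt{-48 + 2 \cdot 10}} = \frac{6}{-8 + \sqrt{-48 + 20}} = \frac{6}{-8 + \sqrt{-28}} = \frac{6}{-8 + 2 i \sqrt{7}}$)
$H{\left(R \right)} = 28 \sqrt{R}$ ($H{\left(R \right)} = 2 \cdot 14 \sqrt{R} = 28 \sqrt{R}$)
$H{\left(w \right)} O{\left(-1,164 \right)} = 28 \sqrt{-12} \left(- \frac{12}{23} - \frac{3 i \sqrt{7}}{23}\right) = 28 \cdot 2 i \sqrt{3} \left(- \frac{12}{23} - \frac{3 i \sqrt{7}}{23}\right) = 56 i \sqrt{3} \left(- \frac{12}{23} - \frac{3 i \sqrt{7}}{23}\right)$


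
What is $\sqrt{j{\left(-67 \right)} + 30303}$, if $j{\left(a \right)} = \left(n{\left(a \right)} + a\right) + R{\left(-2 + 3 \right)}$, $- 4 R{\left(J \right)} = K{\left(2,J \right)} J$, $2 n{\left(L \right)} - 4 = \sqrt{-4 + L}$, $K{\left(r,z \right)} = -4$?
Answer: $\frac{\sqrt{120956 + 2 i \sqrt{71}}}{2} \approx 173.89 + 0.012114 i$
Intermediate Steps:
$n{\left(L \right)} = 2 + \frac{\sqrt{-4 + L}}{2}$
$R{\left(J \right)} = J$ ($R{\left(J \right)} = - \frac{\left(-4\right) J}{4} = J$)
$j{\left(a \right)} = 3 + a + \frac{\sqrt{-4 + a}}{2}$ ($j{\left(a \right)} = \left(\left(2 + \frac{\sqrt{-4 + a}}{2}\right) + a\right) + \left(-2 + 3\right) = \left(2 + a + \frac{\sqrt{-4 + a}}{2}\right) + 1 = 3 + a + \frac{\sqrt{-4 + a}}{2}$)
$\sqrt{j{\left(-67 \right)} + 30303} = \sqrt{\left(3 - 67 + \frac{\sqrt{-4 - 67}}{2}\right) + 30303} = \sqrt{\left(3 - 67 + \frac{\sqrt{-71}}{2}\right) + 30303} = \sqrt{\left(3 - 67 + \frac{i \sqrt{71}}{2}\right) + 30303} = \sqrt{\left(-64 + \frac{i \sqrt{71}}{2}\right) + 30303} = \sqrt{30239 + \frac{i \sqrt{71}}{2}}$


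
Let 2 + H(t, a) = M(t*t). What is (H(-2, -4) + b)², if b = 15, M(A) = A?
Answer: 289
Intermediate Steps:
H(t, a) = -2 + t² (H(t, a) = -2 + t*t = -2 + t²)
(H(-2, -4) + b)² = ((-2 + (-2)²) + 15)² = ((-2 + 4) + 15)² = (2 + 15)² = 17² = 289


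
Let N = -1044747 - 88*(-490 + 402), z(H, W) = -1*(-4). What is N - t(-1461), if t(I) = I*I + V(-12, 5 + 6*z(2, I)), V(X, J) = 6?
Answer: -3171530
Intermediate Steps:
z(H, W) = 4
t(I) = 6 + I**2 (t(I) = I*I + 6 = I**2 + 6 = 6 + I**2)
N = -1037003 (N = -1044747 - 88*(-88) = -1044747 + 7744 = -1037003)
N - t(-1461) = -1037003 - (6 + (-1461)**2) = -1037003 - (6 + 2134521) = -1037003 - 1*2134527 = -1037003 - 2134527 = -3171530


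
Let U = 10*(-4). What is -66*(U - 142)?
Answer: 12012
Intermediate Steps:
U = -40
-66*(U - 142) = -66*(-40 - 142) = -66*(-182) = 12012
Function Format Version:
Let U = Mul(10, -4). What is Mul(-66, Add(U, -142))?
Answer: 12012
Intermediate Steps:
U = -40
Mul(-66, Add(U, -142)) = Mul(-66, Add(-40, -142)) = Mul(-66, -182) = 12012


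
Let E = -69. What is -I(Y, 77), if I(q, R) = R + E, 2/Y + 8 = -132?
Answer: -8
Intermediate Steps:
Y = -1/70 (Y = 2/(-8 - 132) = 2/(-140) = 2*(-1/140) = -1/70 ≈ -0.014286)
I(q, R) = -69 + R (I(q, R) = R - 69 = -69 + R)
-I(Y, 77) = -(-69 + 77) = -1*8 = -8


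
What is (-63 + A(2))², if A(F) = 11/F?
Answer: 13225/4 ≈ 3306.3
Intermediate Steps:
(-63 + A(2))² = (-63 + 11/2)² = (-115/2)² = 13225/4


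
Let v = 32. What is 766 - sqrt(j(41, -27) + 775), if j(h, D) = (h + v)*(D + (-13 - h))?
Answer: 766 - I*sqrt(5138) ≈ 766.0 - 71.68*I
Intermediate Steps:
j(h, D) = (32 + h)*(-13 + D - h) (j(h, D) = (h + 32)*(D + (-13 - h)) = (32 + h)*(-13 + D - h))
766 - sqrt(j(41, -27) + 775) = 766 - sqrt((-416 - 1*41**2 - 45*41 + 32*(-27) - 27*41) + 775) = 766 - sqrt((-416 - 1*1681 - 1845 - 864 - 1107) + 775) = 766 - sqrt((-416 - 1681 - 1845 - 864 - 1107) + 775) = 766 - sqrt(-5913 + 775) = 766 - sqrt(-5138) = 766 - I*sqrt(5138)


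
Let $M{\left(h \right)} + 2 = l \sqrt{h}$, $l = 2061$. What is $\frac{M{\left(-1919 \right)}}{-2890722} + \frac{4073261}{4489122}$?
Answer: $\frac{1962445693781}{2162800621014} - \frac{687 i \sqrt{1919}}{963574} \approx 0.90736 - 0.031233 i$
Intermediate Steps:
$M{\left(h \right)} = -2 + 2061 \sqrt{h}$
$\frac{M{\left(-1919 \right)}}{-2890722} + \frac{4073261}{4489122} = \frac{-2 + 2061 \sqrt{-1919}}{-2890722} + \frac{4073261}{4489122} = \left(-2 + 2061 i \sqrt{1919}\right) \left(- \frac{1}{2890722}\right) + 4073261 \cdot \frac{1}{4489122} = \left(-2 + 2061 i \sqrt{1919}\right) \left(- \frac{1}{2890722}\right) + \frac{4073261}{4489122} = \left(\frac{1}{1445361} - \frac{687 i \sqrt{1919}}{963574}\right) + \frac{4073261}{4489122} = \frac{1962445693781}{2162800621014} - \frac{687 i \sqrt{1919}}{963574}$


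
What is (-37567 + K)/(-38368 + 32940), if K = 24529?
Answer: 6519/2714 ≈ 2.4020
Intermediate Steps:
(-37567 + K)/(-38368 + 32940) = (-37567 + 24529)/(-38368 + 32940) = -13038/(-5428) = -13038*(-1/5428) = 6519/2714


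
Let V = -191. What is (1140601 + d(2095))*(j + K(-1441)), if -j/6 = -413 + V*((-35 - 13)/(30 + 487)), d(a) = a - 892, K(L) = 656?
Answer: 1787231547080/517 ≈ 3.4569e+9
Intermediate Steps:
d(a) = -892 + a
j = 1226118/517 (j = -6*(-413 - 191*(-35 - 13)/(30 + 487)) = -6*(-413 - (-9168)/517) = -6*(-413 - 191*(-48/517)) = -6*(-413 + 9168/517) = -6*(-204353/517) = 1226118/517 ≈ 2371.6)
(1140601 + d(2095))*(j + K(-1441)) = (1140601 + (-892 + 2095))*(1226118/517 + 656) = (1140601 + 1203)*(1565270/517) = 1141804*(1565270/517) = 1787231547080/517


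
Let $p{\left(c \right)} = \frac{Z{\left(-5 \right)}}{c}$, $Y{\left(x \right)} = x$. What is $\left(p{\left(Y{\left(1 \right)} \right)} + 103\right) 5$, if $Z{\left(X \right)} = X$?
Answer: $490$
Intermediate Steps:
$p{\left(c \right)} = - \frac{5}{c}$
$\left(p{\left(Y{\left(1 \right)} \right)} + 103\right) 5 = \left(- \frac{5}{1} + 103\right) 5 = \left(\left(-5\right) 1 + 103\right) 5 = \left(-5 + 103\right) 5 = 98 \cdot 5 = 490$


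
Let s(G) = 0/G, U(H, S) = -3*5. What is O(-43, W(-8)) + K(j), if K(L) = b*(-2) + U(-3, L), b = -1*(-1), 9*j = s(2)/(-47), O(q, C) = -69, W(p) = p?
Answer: -86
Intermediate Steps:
U(H, S) = -15
s(G) = 0
j = 0 (j = (0/(-47))/9 = (0*(-1/47))/9 = (1/9)*0 = 0)
b = 1
K(L) = -17 (K(L) = 1*(-2) - 15 = -2 - 15 = -17)
O(-43, W(-8)) + K(j) = -69 - 17 = -86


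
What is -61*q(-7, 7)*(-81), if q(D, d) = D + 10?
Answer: 14823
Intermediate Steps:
q(D, d) = 10 + D
-61*q(-7, 7)*(-81) = -61*(10 - 7)*(-81) = -61*3*(-81) = -183*(-81) = 14823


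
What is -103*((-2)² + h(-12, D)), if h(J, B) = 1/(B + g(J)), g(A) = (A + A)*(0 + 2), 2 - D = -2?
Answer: -18025/44 ≈ -409.66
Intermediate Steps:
D = 4 (D = 2 - 1*(-2) = 2 + 2 = 4)
g(A) = 4*A (g(A) = (2*A)*2 = 4*A)
h(J, B) = 1/(B + 4*J)
-103*((-2)² + h(-12, D)) = -103*((-2)² + 1/(4 + 4*(-12))) = -103*(4 + 1/(4 - 48)) = -103*(4 + 1/(-44)) = -103*(4 - 1/44) = -103*175/44 = -18025/44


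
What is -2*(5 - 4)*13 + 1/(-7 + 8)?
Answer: -25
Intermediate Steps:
-2*(5 - 4)*13 + 1/(-7 + 8) = -2*1*13 + 1/1 = -2*13 + 1 = -26 + 1 = -25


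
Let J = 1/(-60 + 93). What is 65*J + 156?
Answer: 5213/33 ≈ 157.97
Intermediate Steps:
J = 1/33 ≈ 0.030303
65*J + 156 = 65*(1/33) + 156 = 65/33 + 156 = 5213/33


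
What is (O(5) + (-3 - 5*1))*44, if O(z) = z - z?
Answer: -352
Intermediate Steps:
O(z) = 0
(O(5) + (-3 - 5*1))*44 = (0 + (-3 - 5*1))*44 = (0 + (-3 - 5))*44 = (0 - 8)*44 = -8*44 = -352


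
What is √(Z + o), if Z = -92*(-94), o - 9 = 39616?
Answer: √48273 ≈ 219.71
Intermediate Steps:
o = 39625 (o = 9 + 39616 = 39625)
Z = 8648
√(Z + o) = √(8648 + 39625) = √48273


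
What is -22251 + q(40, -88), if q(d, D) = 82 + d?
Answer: -22129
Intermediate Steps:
-22251 + q(40, -88) = -22251 + (82 + 40) = -22251 + 122 = -22129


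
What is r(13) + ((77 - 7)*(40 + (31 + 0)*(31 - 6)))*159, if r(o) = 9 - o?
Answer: 9070946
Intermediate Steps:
r(13) + ((77 - 7)*(40 + (31 + 0)*(31 - 6)))*159 = (9 - 1*13) + ((77 - 7)*(40 + (31 + 0)*(31 - 6)))*159 = (9 - 13) + (70*(40 + 31*25))*159 = -4 + (70*(40 + 775))*159 = -4 + (70*815)*159 = -4 + 57050*159 = -4 + 9070950 = 9070946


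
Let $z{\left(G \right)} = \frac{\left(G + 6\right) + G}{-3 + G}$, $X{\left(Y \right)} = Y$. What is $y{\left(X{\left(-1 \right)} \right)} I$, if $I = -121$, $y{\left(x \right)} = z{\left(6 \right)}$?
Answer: $-726$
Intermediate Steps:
$z{\left(G \right)} = \frac{6 + 2 G}{-3 + G}$ ($z{\left(G \right)} = \frac{\left(6 + G\right) + G}{-3 + G} = \frac{6 + 2 G}{-3 + G}$)
$y{\left(x \right)} = 6$ ($y{\left(x \right)} = \frac{2 \left(3 + 6\right)}{-3 + 6} = 2 \cdot \frac{1}{3} \cdot 9 = 6$)
$y{\left(X{\left(-1 \right)} \right)} I = 6 \left(-121\right) = -726$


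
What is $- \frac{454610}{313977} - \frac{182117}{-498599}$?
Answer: $- \frac{169487542081}{156548618223} \approx -1.0827$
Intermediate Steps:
$- \frac{454610}{313977} - \frac{182117}{-498599} = \left(-454610\right) \frac{1}{313977} - - \frac{182117}{498599} = - \frac{454610}{313977} + \frac{182117}{498599} = - \frac{169487542081}{156548618223}$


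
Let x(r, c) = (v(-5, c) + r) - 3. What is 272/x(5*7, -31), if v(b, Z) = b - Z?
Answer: 136/29 ≈ 4.6897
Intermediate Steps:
x(r, c) = -8 + r - c (x(r, c) = ((-5 - c) + r) - 3 = (-5 + r - c) - 3 = -8 + r - c)
272/x(5*7, -31) = 272/(-8 + 5*7 - 1*(-31)) = 272/(-8 + 35 + 31) = 272/58 = 272*(1/58) = 136/29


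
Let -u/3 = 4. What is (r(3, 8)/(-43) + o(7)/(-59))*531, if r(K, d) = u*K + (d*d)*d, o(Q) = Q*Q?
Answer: -271719/43 ≈ -6319.0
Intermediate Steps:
o(Q) = Q²
u = -12 (u = -3*4 = -12)
r(K, d) = d³ - 12*K (r(K, d) = -12*K + (d*d)*d = -12*K + d²*d = -12*K + d³ = d³ - 12*K)
(r(3, 8)/(-43) + o(7)/(-59))*531 = ((8³ - 12*3)/(-43) + 7²/(-59))*531 = ((512 - 36)*(-1/43) + 49*(-1/59))*531 = (476*(-1/43) - 49/59)*531 = (-476/43 - 49/59)*531 = -30191/2537*531 = -271719/43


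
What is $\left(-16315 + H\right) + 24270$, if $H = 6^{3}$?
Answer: $8171$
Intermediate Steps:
$H = 216$
$\left(-16315 + H\right) + 24270 = \left(-16315 + 216\right) + 24270 = -16099 + 24270 = 8171$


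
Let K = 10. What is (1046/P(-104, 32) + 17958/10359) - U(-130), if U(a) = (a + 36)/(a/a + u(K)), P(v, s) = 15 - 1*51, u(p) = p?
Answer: -4279135/227898 ≈ -18.777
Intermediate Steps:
P(v, s) = -36 (P(v, s) = 15 - 51 = -36)
U(a) = 36/11 + a/11 (U(a) = (a + 36)/(a/a + 10) = (36 + a)/(1 + 10) = (36 + a)/11 = (36 + a)*(1/11) = 36/11 + a/11)
(1046/P(-104, 32) + 17958/10359) - U(-130) = (1046/(-36) + 17958/10359) - (36/11 + (1/11)*(-130)) = (1046*(-1/36) + 17958*(1/10359)) - (36/11 - 130/11) = (-523/18 + 5986/3453) - 1*(-94/11) = -566057/20718 + 94/11 = -4279135/227898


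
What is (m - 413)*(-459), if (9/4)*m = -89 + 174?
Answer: 172227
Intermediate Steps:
m = 340/9 (m = 4*(-89 + 174)/9 = (4/9)*85 = 340/9 ≈ 37.778)
(m - 413)*(-459) = (340/9 - 413)*(-459) = -3377/9*(-459) = 172227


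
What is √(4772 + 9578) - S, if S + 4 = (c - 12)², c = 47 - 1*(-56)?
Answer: -8277 + 5*√574 ≈ -8157.2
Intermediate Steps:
c = 103 (c = 47 + 56 = 103)
S = 8277 (S = -4 + (103 - 12)² = -4 + 91² = -4 + 8281 = 8277)
√(4772 + 9578) - S = √(4772 + 9578) - 1*8277 = √14350 - 8277 = 5*√574 - 8277 = -8277 + 5*√574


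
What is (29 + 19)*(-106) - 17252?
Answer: -22340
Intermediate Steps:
(29 + 19)*(-106) - 17252 = 48*(-106) - 17252 = -5088 - 17252 = -22340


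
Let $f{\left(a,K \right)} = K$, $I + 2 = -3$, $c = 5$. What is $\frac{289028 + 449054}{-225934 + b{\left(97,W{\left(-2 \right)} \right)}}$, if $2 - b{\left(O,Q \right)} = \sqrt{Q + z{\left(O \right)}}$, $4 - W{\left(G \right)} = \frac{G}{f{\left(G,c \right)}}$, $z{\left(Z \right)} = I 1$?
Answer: $- \frac{833781712120}{255226343123} + \frac{738082 i \sqrt{15}}{255226343123} \approx -3.2668 + 1.12 \cdot 10^{-5} i$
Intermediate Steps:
$I = -5$ ($I = -2 - 3 = -5$)
$z{\left(Z \right)} = -5$ ($z{\left(Z \right)} = \left(-5\right) 1 = -5$)
$W{\left(G \right)} = 4 - \frac{G}{5}$
$b{\left(O,Q \right)} = 2 - \sqrt{-5 + Q}$ ($b{\left(O,Q \right)} = 2 - \sqrt{Q - 5} = 2 - \sqrt{-5 + Q}$)
$\frac{289028 + 449054}{-225934 + b{\left(97,W{\left(-2 \right)} \right)}} = \frac{289028 + 449054}{-225934 + \left(2 - \sqrt{-5 + \left(4 - - \frac{2}{5}\right)}\right)} = \frac{738082}{-225934 + \left(2 - \sqrt{-5 + \left(4 + \frac{2}{5}\right)}\right)} = \frac{738082}{-225934 + \left(2 - \sqrt{-5 + \frac{22}{5}}\right)} = \frac{738082}{-225934 + \left(2 - \sqrt{- \frac{3}{5}}\right)} = \frac{738082}{-225934 + \left(2 - \frac{i \sqrt{15}}{5}\right)} = \frac{738082}{-225932 - \frac{i \sqrt{15}}{5}}$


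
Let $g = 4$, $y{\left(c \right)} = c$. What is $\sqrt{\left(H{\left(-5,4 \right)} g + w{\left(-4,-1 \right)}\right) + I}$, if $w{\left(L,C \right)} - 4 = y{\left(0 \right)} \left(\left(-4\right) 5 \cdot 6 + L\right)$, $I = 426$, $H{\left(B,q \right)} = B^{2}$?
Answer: $\sqrt{530} \approx 23.022$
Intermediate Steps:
$w{\left(L,C \right)} = 4$ ($w{\left(L,C \right)} = 4 + 0 \left(\left(-4\right) 5 \cdot 6 + L\right) = 4 + 0 \left(\left(-20\right) 6 + L\right) = 4 + 0 \left(-120 + L\right) = 4 + 0 = 4$)
$\sqrt{\left(H{\left(-5,4 \right)} g + w{\left(-4,-1 \right)}\right) + I} = \sqrt{\left(\left(-5\right)^{2} \cdot 4 + 4\right) + 426} = \sqrt{\left(25 \cdot 4 + 4\right) + 426} = \sqrt{\left(100 + 4\right) + 426} = \sqrt{104 + 426} = \sqrt{530}$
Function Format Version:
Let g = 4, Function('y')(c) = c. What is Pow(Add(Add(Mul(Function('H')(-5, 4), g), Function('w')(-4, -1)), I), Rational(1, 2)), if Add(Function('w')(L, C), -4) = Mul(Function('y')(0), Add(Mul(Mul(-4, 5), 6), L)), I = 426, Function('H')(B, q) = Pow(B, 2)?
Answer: Pow(530, Rational(1, 2)) ≈ 23.022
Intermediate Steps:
Function('w')(L, C) = 4 (Function('w')(L, C) = Add(4, Mul(0, Add(Mul(Mul(-4, 5), 6), L))) = Add(4, Mul(0, Add(Mul(-20, 6), L))) = Add(4, Mul(0, Add(-120, L))) = Add(4, 0) = 4)
Pow(Add(Add(Mul(Function('H')(-5, 4), g), Function('w')(-4, -1)), I), Rational(1, 2)) = Pow(Add(Add(Mul(Pow(-5, 2), 4), 4), 426), Rational(1, 2)) = Pow(Add(Add(Mul(25, 4), 4), 426), Rational(1, 2)) = Pow(Add(Add(100, 4), 426), Rational(1, 2)) = Pow(Add(104, 426), Rational(1, 2)) = Pow(530, Rational(1, 2))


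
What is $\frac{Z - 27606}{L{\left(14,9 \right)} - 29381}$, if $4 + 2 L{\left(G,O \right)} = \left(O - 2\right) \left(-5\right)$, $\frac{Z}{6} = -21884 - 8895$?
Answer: $\frac{424560}{58801} \approx 7.2203$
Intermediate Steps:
$Z = -184674$ ($Z = 6 \left(-21884 - 8895\right) = 6 \left(-30779\right) = -184674$)
$L{\left(G,O \right)} = 3 - \frac{5 O}{2}$ ($L{\left(G,O \right)} = -2 + \frac{\left(O - 2\right) \left(-5\right)}{2} = -2 + \frac{\left(-2 + O\right) \left(-5\right)}{2} = -2 + \frac{10 - 5 O}{2} = -2 - \left(-5 + \frac{5 O}{2}\right) = 3 - \frac{5 O}{2}$)
$\frac{Z - 27606}{L{\left(14,9 \right)} - 29381} = \frac{-184674 - 27606}{\left(3 - \frac{45}{2}\right) - 29381} = - \frac{212280}{\left(3 - \frac{45}{2}\right) - 29381} = - \frac{212280}{- \frac{39}{2} - 29381} = - \frac{212280}{- \frac{58801}{2}} = \left(-212280\right) \left(- \frac{2}{58801}\right) = \frac{424560}{58801}$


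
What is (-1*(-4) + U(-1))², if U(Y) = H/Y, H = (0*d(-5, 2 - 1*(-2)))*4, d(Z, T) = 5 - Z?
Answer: 16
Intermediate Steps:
H = 0 (H = (0*(5 - 1*(-5)))*4 = (0*(5 + 5))*4 = (0*10)*4 = 0*4 = 0)
U(Y) = 0 (U(Y) = 0/Y = 0)
(-1*(-4) + U(-1))² = (-1*(-4) + 0)² = (4 + 0)² = 4² = 16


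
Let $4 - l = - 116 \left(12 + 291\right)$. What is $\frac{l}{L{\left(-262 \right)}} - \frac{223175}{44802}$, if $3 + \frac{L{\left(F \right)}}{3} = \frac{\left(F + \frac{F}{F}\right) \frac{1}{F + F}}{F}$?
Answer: $- \frac{8018075564851}{2051558250} \approx -3908.3$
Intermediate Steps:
$L{\left(F \right)} = -9 + \frac{3 \left(1 + F\right)}{2 F^{2}}$ ($L{\left(F \right)} = -9 + 3 \frac{\left(F + \frac{F}{F}\right) \frac{1}{F + F}}{F} = -9 + 3 \frac{\left(F + 1\right) \frac{1}{2 F}}{F} = -9 + 3 \frac{\left(1 + F\right) \frac{1}{2 F}}{F} = -9 + 3 \frac{\frac{1}{2} \frac{1}{F} \left(1 + F\right)}{F} = -9 + 3 \frac{1 + F}{2 F^{2}} = -9 + \frac{3 \left(1 + F\right)}{2 F^{2}}$)
$l = 35152$ ($l = 4 - - 116 \left(12 + 291\right) = 4 - \left(-116\right) 303 = 4 - -35148 = 4 + 35148 = 35152$)
$\frac{l}{L{\left(-262 \right)}} - \frac{223175}{44802} = \frac{35152}{-9 + \frac{3}{2 \left(-262\right)} + \frac{3}{2 \cdot 68644}} - \frac{223175}{44802} = \frac{35152}{-9 + \frac{3}{2} \left(- \frac{1}{262}\right) + \frac{3}{2} \cdot \frac{1}{68644}} - \frac{223175}{44802} = \frac{35152}{-9 - \frac{3}{524} + \frac{3}{137288}} - \frac{223175}{44802} = \frac{35152}{- \frac{1236375}{137288}} - \frac{223175}{44802} = 35152 \left(- \frac{137288}{1236375}\right) - \frac{223175}{44802} = - \frac{4825947776}{1236375} - \frac{223175}{44802} = - \frac{8018075564851}{2051558250}$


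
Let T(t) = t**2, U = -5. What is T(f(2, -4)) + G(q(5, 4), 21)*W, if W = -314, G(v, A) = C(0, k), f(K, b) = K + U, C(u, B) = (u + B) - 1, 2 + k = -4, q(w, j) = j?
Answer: 2207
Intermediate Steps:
k = -6 (k = -2 - 4 = -6)
C(u, B) = -1 + B + u (C(u, B) = (B + u) - 1 = -1 + B + u)
f(K, b) = -5 + K (f(K, b) = K - 5 = -5 + K)
G(v, A) = -7 (G(v, A) = -1 - 6 + 0 = -7)
T(f(2, -4)) + G(q(5, 4), 21)*W = (-5 + 2)**2 - 7*(-314) = (-3)**2 + 2198 = 9 + 2198 = 2207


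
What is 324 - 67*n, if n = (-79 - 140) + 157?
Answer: 4478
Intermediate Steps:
n = -62 (n = -219 + 157 = -62)
324 - 67*n = 324 - 67*(-62) = 324 + 4154 = 4478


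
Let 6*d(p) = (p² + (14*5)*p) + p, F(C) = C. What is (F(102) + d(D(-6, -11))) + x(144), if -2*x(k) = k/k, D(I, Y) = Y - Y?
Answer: 203/2 ≈ 101.50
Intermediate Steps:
D(I, Y) = 0
d(p) = p²/6 + 71*p/6 (d(p) = ((p² + (14*5)*p) + p)/6 = ((p² + 70*p) + p)/6 = (p² + 71*p)/6 = p²/6 + 71*p/6)
x(k) = -½ (x(k) = -k/(2*k) = -½*1 = -½)
(F(102) + d(D(-6, -11))) + x(144) = (102 + (⅙)*0*(71 + 0)) - ½ = (102 + (⅙)*0*71) - ½ = (102 + 0) - ½ = 102 - ½ = 203/2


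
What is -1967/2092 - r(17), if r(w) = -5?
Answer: 8493/2092 ≈ 4.0598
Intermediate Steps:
-1967/2092 - r(17) = -1967/2092 - 1*(-5) = -1967*1/2092 + 5 = -1967/2092 + 5 = 8493/2092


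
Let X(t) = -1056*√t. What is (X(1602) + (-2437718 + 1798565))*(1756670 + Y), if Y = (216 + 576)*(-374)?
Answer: -933458668686 - 4626743616*√178 ≈ -9.9519e+11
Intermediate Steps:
Y = -296208 (Y = 792*(-374) = -296208)
(X(1602) + (-2437718 + 1798565))*(1756670 + Y) = (-3168*√178 + (-2437718 + 1798565))*(1756670 - 296208) = (-3168*√178 - 639153)*1460462 = (-639153 - 3168*√178)*1460462 = -933458668686 - 4626743616*√178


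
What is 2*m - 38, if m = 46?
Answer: 54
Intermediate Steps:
2*m - 38 = 2*46 - 38 = 92 - 38 = 54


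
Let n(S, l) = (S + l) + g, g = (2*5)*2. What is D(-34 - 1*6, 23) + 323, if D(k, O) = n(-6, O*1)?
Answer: 360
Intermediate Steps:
g = 20 (g = 10*2 = 20)
n(S, l) = 20 + S + l (n(S, l) = (S + l) + 20 = 20 + S + l)
D(k, O) = 14 + O (D(k, O) = 20 - 6 + O*1 = 20 - 6 + O = 14 + O)
D(-34 - 1*6, 23) + 323 = (14 + 23) + 323 = 37 + 323 = 360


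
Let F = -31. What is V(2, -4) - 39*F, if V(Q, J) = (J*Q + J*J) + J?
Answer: 1213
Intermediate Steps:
V(Q, J) = J + J² + J*Q (V(Q, J) = (J*Q + J²) + J = (J² + J*Q) + J = J + J² + J*Q)
V(2, -4) - 39*F = -4*(1 - 4 + 2) - 39*(-31) = -4*(-1) + 1209 = 4 + 1209 = 1213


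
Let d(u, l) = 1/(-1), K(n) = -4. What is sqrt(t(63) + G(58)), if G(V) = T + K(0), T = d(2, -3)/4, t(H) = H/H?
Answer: I*sqrt(13)/2 ≈ 1.8028*I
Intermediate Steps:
t(H) = 1
d(u, l) = -1
T = -1/4 ≈ -0.25000
G(V) = -17/4 (G(V) = -1/4 - 4 = -17/4)
sqrt(t(63) + G(58)) = sqrt(1 - 17/4) = sqrt(-13/4) = I*sqrt(13)/2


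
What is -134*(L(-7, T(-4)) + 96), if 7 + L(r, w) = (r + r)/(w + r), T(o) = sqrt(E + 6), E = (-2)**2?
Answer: -478246/39 - 1876*sqrt(10)/39 ≈ -12415.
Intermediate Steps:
E = 4
T(o) = sqrt(10) (T(o) = sqrt(4 + 6) = sqrt(10))
L(r, w) = -7 + 2*r/(r + w) (L(r, w) = -7 + (r + r)/(w + r) = -7 + (2*r)/(r + w) = -7 + 2*r/(r + w))
-134*(L(-7, T(-4)) + 96) = -134*((-7*sqrt(10) - 5*(-7))/(-7 + sqrt(10)) + 96) = -134*((-7*sqrt(10) + 35)/(-7 + sqrt(10)) + 96) = -134*((35 - 7*sqrt(10))/(-7 + sqrt(10)) + 96) = -134*(96 + (35 - 7*sqrt(10))/(-7 + sqrt(10))) = -12864 - 134*(35 - 7*sqrt(10))/(-7 + sqrt(10))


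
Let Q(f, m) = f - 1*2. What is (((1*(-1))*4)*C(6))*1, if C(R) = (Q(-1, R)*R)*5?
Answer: 360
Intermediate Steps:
Q(f, m) = -2 + f (Q(f, m) = f - 2 = -2 + f)
C(R) = -15*R (C(R) = ((-2 - 1)*R)*5 = -3*R*5 = -15*R)
(((1*(-1))*4)*C(6))*1 = (((1*(-1))*4)*(-15*6))*1 = (-1*4*(-90))*1 = -4*(-90)*1 = 360*1 = 360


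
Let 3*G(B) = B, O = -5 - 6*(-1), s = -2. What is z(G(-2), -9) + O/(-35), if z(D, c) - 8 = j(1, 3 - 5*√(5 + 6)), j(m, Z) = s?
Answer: 209/35 ≈ 5.9714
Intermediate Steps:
O = 1 (O = -5 + 6 = 1)
j(m, Z) = -2
G(B) = B/3
z(D, c) = 6 (z(D, c) = 8 - 2 = 6)
z(G(-2), -9) + O/(-35) = 6 + 1/(-35) = 6 + 1*(-1/35) = 6 - 1/35 = 209/35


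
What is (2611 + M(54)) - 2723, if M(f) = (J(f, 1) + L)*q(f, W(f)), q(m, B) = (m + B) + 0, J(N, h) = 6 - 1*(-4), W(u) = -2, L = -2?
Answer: 304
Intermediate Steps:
J(N, h) = 10 (J(N, h) = 6 + 4 = 10)
q(m, B) = B + m (q(m, B) = (B + m) + 0 = B + m)
M(f) = -16 + 8*f (M(f) = (10 - 2)*(-2 + f) = 8*(-2 + f) = -16 + 8*f)
(2611 + M(54)) - 2723 = (2611 + (-16 + 8*54)) - 2723 = (2611 + (-16 + 432)) - 2723 = (2611 + 416) - 2723 = 3027 - 2723 = 304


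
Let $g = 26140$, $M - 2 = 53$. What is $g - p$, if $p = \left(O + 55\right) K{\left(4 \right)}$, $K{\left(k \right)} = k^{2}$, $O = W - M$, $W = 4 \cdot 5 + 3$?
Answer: $25772$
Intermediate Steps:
$W = 23$ ($W = 20 + 3 = 23$)
$M = 55$ ($M = 2 + 53 = 55$)
$O = -32$ ($O = 23 - 55 = -32$)
$p = 368$ ($p = \left(-32 + 55\right) 4^{2} = 23 \cdot 16 = 368$)
$g - p = 26140 - 368 = 25772$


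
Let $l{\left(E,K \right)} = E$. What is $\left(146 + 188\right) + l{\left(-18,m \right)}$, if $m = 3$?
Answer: $316$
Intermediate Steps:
$\left(146 + 188\right) + l{\left(-18,m \right)} = \left(146 + 188\right) - 18 = 334 - 18 = 316$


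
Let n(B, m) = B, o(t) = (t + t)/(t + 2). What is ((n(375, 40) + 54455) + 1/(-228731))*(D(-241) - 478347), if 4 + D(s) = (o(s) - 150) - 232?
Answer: -1434936594160377945/54666709 ≈ -2.6249e+10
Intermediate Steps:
o(t) = 2*t/(2 + t) (o(t) = (2*t)/(2 + t) = 2*t/(2 + t))
D(s) = -386 + 2*s/(2 + s) (D(s) = -4 + ((2*s/(2 + s) - 150) - 232) = -4 + ((-150 + 2*s/(2 + s)) - 232) = -4 + (-382 + 2*s/(2 + s)) = -386 + 2*s/(2 + s))
((n(375, 40) + 54455) + 1/(-228731))*(D(-241) - 478347) = ((375 + 54455) + 1/(-228731))*(4*(-193 - 96*(-241))/(2 - 241) - 478347) = (54830 - 1/228731)*(4*(-193 + 23136)/(-239) - 478347) = 12541320729*(4*(-1/239)*22943 - 478347)/228731 = 12541320729*(-91772/239 - 478347)/228731 = (12541320729/228731)*(-114416705/239) = -1434936594160377945/54666709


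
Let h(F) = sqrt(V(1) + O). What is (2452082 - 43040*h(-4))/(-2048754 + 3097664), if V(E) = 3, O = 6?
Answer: 1161481/524455 ≈ 2.2146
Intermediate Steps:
h(F) = 3 (h(F) = sqrt(3 + 6) = sqrt(9) = 3)
(2452082 - 43040*h(-4))/(-2048754 + 3097664) = (2452082 - 43040*3)/(-2048754 + 3097664) = (2452082 - 129120)/1048910 = 2322962*(1/1048910) = 1161481/524455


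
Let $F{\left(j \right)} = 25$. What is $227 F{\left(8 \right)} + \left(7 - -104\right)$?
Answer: $5786$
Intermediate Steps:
$227 F{\left(8 \right)} + \left(7 - -104\right) = 227 \cdot 25 + \left(7 - -104\right) = 5675 + \left(7 + 104\right) = 5675 + 111 = 5786$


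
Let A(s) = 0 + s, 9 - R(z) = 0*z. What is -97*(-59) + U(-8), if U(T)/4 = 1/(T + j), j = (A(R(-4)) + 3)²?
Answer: 194583/34 ≈ 5723.0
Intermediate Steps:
R(z) = 9 (R(z) = 9 - 0*z = 9 - 1*0 = 9 + 0 = 9)
A(s) = s
j = 144 (j = (9 + 3)² = 12² = 144)
U(T) = 4/(144 + T) (U(T) = 4/(T + 144) = 4/(144 + T))
-97*(-59) + U(-8) = -97*(-59) + 4/(144 - 8) = 5723 + 4/136 = 5723 + 4*(1/136) = 5723 + 1/34 = 194583/34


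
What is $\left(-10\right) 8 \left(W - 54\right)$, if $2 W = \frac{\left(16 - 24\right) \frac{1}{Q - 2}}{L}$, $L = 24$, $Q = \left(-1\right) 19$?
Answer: $\frac{272120}{63} \approx 4319.4$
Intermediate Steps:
$Q = -19$
$W = \frac{1}{126}$ ($W = \frac{\frac{16 - 24}{-19 - 2} \cdot \frac{1}{24}}{2} = \frac{- \frac{8}{-21} \cdot \frac{1}{24}}{2} = \frac{\left(-8\right) \left(- \frac{1}{21}\right) \frac{1}{24}}{2} = \frac{\frac{8}{21} \cdot \frac{1}{24}}{2} = \frac{1}{2} \cdot \frac{1}{63} = \frac{1}{126} \approx 0.0079365$)
$\left(-10\right) 8 \left(W - 54\right) = \left(-10\right) 8 \left(\frac{1}{126} - 54\right) = \left(-80\right) \left(- \frac{6803}{126}\right) = \frac{272120}{63}$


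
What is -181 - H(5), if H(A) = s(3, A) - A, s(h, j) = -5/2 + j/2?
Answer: -176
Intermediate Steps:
s(h, j) = -5/2 + j/2 (s(h, j) = -5*1/2 + j*(1/2) = -5/2 + j/2)
H(A) = -5/2 - A/2 (H(A) = (-5/2 + A/2) - A = -5/2 - A/2)
-181 - H(5) = -181 - (-5/2 - 1/2*5) = -181 - (-5/2 - 5/2) = -181 - 1*(-5) = -181 + 5 = -176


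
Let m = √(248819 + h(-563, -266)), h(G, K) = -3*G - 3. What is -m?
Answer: -√250505 ≈ -500.50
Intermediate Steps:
h(G, K) = -3 - 3*G
m = √250505 (m = √(248819 + (-3 - 3*(-563))) = √(248819 + (-3 + 1689)) = √(248819 + 1686) = √250505 ≈ 500.50)
-m = -√250505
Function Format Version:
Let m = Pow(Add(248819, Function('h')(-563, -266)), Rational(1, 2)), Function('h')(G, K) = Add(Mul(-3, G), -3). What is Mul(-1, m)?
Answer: Mul(-1, Pow(250505, Rational(1, 2))) ≈ -500.50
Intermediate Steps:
Function('h')(G, K) = Add(-3, Mul(-3, G))
m = Pow(250505, Rational(1, 2)) (m = Pow(Add(248819, Add(-3, Mul(-3, -563))), Rational(1, 2)) = Pow(Add(248819, Add(-3, 1689)), Rational(1, 2)) = Pow(Add(248819, 1686), Rational(1, 2)) = Pow(250505, Rational(1, 2)) ≈ 500.50)
Mul(-1, m) = Mul(-1, Pow(250505, Rational(1, 2)))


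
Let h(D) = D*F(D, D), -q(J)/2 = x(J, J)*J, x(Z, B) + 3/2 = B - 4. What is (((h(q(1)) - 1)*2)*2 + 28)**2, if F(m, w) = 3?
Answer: 17424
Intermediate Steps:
x(Z, B) = -11/2 + B (x(Z, B) = -3/2 + (B - 4) = -3/2 + (-4 + B) = -11/2 + B)
q(J) = -2*J*(-11/2 + J) (q(J) = -2*(-11/2 + J)*J = -2*J*(-11/2 + J))
h(D) = 3*D (h(D) = D*3 = 3*D)
(((h(q(1)) - 1)*2)*2 + 28)**2 = (((3*(1*(11 - 2*1)) - 1)*2)*2 + 28)**2 = (((3*(1*(11 - 2)) - 1)*2)*2 + 28)**2 = (((3*(1*9) - 1)*2)*2 + 28)**2 = (((3*9 - 1)*2)*2 + 28)**2 = (((27 - 1)*2)*2 + 28)**2 = ((26*2)*2 + 28)**2 = (52*2 + 28)**2 = (104 + 28)**2 = 132**2 = 17424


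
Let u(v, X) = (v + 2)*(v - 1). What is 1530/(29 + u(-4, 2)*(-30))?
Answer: -1530/271 ≈ -5.6458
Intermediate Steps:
u(v, X) = (-1 + v)*(2 + v) (u(v, X) = (2 + v)*(-1 + v) = (-1 + v)*(2 + v))
1530/(29 + u(-4, 2)*(-30)) = 1530/(29 + (-2 - 4 + (-4)²)*(-30)) = 1530/(29 + (-2 - 4 + 16)*(-30)) = 1530/(29 + 10*(-30)) = 1530/(29 - 300) = 1530/(-271) = 1530*(-1/271) = -1530/271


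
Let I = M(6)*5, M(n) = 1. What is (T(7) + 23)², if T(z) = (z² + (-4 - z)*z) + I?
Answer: 0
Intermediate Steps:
I = 5 (I = 1*5 = 5)
T(z) = 5 + z² + z*(-4 - z) (T(z) = (z² + (-4 - z)*z) + 5 = (z² + z*(-4 - z)) + 5 = 5 + z² + z*(-4 - z))
(T(7) + 23)² = ((5 - 4*7) + 23)² = ((5 - 28) + 23)² = (-23 + 23)² = 0² = 0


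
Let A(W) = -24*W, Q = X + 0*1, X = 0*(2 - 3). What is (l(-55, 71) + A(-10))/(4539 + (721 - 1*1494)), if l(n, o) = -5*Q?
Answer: 120/1883 ≈ 0.063728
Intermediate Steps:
X = 0 (X = 0*(-1) = 0)
Q = 0 (Q = 0 + 0*1 = 0 + 0 = 0)
l(n, o) = 0 (l(n, o) = -5*0 = 0)
(l(-55, 71) + A(-10))/(4539 + (721 - 1*1494)) = (0 - 24*(-10))/(4539 + (721 - 1*1494)) = (0 + 240)/(4539 + (721 - 1494)) = 240/(4539 - 773) = 240/3766 = 240*(1/3766) = 120/1883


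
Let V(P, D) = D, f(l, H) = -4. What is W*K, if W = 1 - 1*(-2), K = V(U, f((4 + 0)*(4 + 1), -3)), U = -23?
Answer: -12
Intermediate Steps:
K = -4
W = 3 (W = 1 + 2 = 3)
W*K = 3*(-4) = -12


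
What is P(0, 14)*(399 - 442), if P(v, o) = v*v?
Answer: 0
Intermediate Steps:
P(v, o) = v**2
P(0, 14)*(399 - 442) = 0**2*(399 - 442) = 0*(-43) = 0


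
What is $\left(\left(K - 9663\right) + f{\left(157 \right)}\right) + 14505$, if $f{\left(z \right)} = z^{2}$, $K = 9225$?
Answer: $38716$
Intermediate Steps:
$\left(\left(K - 9663\right) + f{\left(157 \right)}\right) + 14505 = \left(\left(9225 - 9663\right) + 157^{2}\right) + 14505 = \left(-438 + 24649\right) + 14505 = 24211 + 14505 = 38716$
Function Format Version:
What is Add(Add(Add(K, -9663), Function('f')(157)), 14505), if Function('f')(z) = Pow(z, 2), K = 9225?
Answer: 38716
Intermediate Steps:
Add(Add(Add(K, -9663), Function('f')(157)), 14505) = Add(Add(Add(9225, -9663), Pow(157, 2)), 14505) = Add(Add(-438, 24649), 14505) = Add(24211, 14505) = 38716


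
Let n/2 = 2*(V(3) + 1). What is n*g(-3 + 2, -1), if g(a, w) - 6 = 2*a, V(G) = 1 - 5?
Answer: -48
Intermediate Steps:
V(G) = -4
g(a, w) = 6 + 2*a
n = -12 (n = 2*(2*(-4 + 1)) = 2*(2*(-3)) = 2*(-6) = -12)
n*g(-3 + 2, -1) = -12*(6 + 2*(-3 + 2)) = -12*(6 + 2*(-1)) = -12*(6 - 2) = -12*4 = -48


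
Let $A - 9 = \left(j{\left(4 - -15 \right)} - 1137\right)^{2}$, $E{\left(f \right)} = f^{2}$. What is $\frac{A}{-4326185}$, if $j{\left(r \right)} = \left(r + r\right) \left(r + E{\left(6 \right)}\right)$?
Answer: $- \frac{908218}{4326185} \approx -0.20994$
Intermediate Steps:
$j{\left(r \right)} = 2 r \left(36 + r\right)$ ($j{\left(r \right)} = \left(r + r\right) \left(r + 6^{2}\right) = 2 r \left(r + 36\right) = 2 r \left(36 + r\right)$)
$A = 908218$ ($A = 9 + \left(2 \left(4 - -15\right) \left(36 + \left(4 - -15\right)\right) - 1137\right)^{2} = 9 + \left(2 \left(4 + 15\right) \left(36 + \left(4 + 15\right)\right) - 1137\right)^{2} = 9 + \left(2 \cdot 19 \left(36 + 19\right) - 1137\right)^{2} = 9 + \left(2 \cdot 19 \cdot 55 - 1137\right)^{2} = 9 + \left(2090 - 1137\right)^{2} = 9 + 953^{2} = 9 + 908209 = 908218$)
$\frac{A}{-4326185} = \frac{908218}{-4326185} = 908218 \left(- \frac{1}{4326185}\right) = - \frac{908218}{4326185}$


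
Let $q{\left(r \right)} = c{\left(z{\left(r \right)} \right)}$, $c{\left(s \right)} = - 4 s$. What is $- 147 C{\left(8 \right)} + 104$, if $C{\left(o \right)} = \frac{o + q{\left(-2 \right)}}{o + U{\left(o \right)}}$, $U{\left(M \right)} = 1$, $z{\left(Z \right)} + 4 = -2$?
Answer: $- \frac{1256}{3} \approx -418.67$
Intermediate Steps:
$z{\left(Z \right)} = -6$ ($z{\left(Z \right)} = -4 - 2 = -6$)
$q{\left(r \right)} = 24$ ($q{\left(r \right)} = \left(-4\right) \left(-6\right) = 24$)
$C{\left(o \right)} = \frac{24 + o}{1 + o}$ ($C{\left(o \right)} = \frac{o + 24}{o + 1} = \frac{24 + o}{1 + o}$)
$- 147 C{\left(8 \right)} + 104 = - 147 \frac{24 + 8}{1 + 8} + 104 = - 147 \cdot \frac{1}{9} \cdot 32 + 104 = \left(-147\right) \frac{32}{9} + 104 = - \frac{1568}{3} + 104 = - \frac{1256}{3}$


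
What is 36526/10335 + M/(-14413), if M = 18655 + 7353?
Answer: 257656558/148958355 ≈ 1.7297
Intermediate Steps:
M = 26008
36526/10335 + M/(-14413) = 36526/10335 + 26008/(-14413) = 36526*(1/10335) + 26008*(-1/14413) = 36526/10335 - 26008/14413 = 257656558/148958355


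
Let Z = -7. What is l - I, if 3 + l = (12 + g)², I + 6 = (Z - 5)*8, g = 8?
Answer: 499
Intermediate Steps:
I = -102 (I = -6 + (-7 - 5)*8 = -6 - 12*8 = -6 - 96 = -102)
l = 397 (l = -3 + (12 + 8)² = -3 + 20² = -3 + 400 = 397)
l - I = 397 - 1*(-102) = 397 + 102 = 499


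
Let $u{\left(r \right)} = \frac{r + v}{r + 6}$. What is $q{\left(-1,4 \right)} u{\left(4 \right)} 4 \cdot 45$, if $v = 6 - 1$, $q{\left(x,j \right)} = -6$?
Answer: $-972$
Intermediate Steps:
$v = 5$
$u{\left(r \right)} = \frac{5 + r}{6 + r}$ ($u{\left(r \right)} = \frac{r + 5}{r + 6} = \frac{5 + r}{6 + r}$)
$q{\left(-1,4 \right)} u{\left(4 \right)} 4 \cdot 45 = - 6 \frac{5 + 4}{6 + 4} \cdot 4 \cdot 45 = - 6 \cdot \frac{1}{10} \cdot 9 \cdot 4 \cdot 45 = - 6 \cdot \frac{9}{10} \cdot 4 \cdot 45 = \left(-6\right) \frac{18}{5} \cdot 45 = \left(- \frac{108}{5}\right) 45 = -972$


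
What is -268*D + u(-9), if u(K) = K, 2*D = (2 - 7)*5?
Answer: 3341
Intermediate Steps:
D = -25/2 (D = ((2 - 7)*5)/2 = (-5*5)/2 = (½)*(-25) = -25/2 ≈ -12.500)
-268*D + u(-9) = -268*(-25/2) - 9 = 3350 - 9 = 3341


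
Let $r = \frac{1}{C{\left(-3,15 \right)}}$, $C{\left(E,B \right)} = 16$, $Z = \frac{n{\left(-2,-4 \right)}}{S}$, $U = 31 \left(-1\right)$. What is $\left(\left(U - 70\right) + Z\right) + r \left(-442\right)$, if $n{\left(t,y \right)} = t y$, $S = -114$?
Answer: $- \frac{58685}{456} \approx -128.7$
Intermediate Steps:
$U = -31$
$Z = - \frac{4}{57}$ ($Z = \frac{\left(-2\right) \left(-4\right)}{-114} = 8 \left(- \frac{1}{114}\right) = - \frac{4}{57} \approx -0.070175$)
$r = \frac{1}{16} \approx 0.0625$
$\left(\left(U - 70\right) + Z\right) + r \left(-442\right) = \left(\left(-31 - 70\right) - \frac{4}{57}\right) + \frac{1}{16} \left(-442\right) = \left(-101 - \frac{4}{57}\right) - \frac{221}{8} = - \frac{5761}{57} - \frac{221}{8} = - \frac{58685}{456}$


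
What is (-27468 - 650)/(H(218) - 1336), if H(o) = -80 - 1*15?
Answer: 28118/1431 ≈ 19.649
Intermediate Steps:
H(o) = -95 (H(o) = -80 - 15 = -95)
(-27468 - 650)/(H(218) - 1336) = (-27468 - 650)/(-95 - 1336) = -28118/(-1431) = -28118*(-1/1431) = 28118/1431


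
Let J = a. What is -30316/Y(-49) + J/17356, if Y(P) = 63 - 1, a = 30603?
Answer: -262133555/538036 ≈ -487.20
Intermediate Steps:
J = 30603
Y(P) = 62
-30316/Y(-49) + J/17356 = -30316/62 + 30603/17356 = -30316*1/62 + 30603*(1/17356) = -15158/31 + 30603/17356 = -262133555/538036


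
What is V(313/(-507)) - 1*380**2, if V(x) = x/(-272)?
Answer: -19913337287/137904 ≈ -1.4440e+5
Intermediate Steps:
V(x) = -x/272 (V(x) = x*(-1/272) = -x/272)
V(313/(-507)) - 1*380**2 = -313/(272*(-507)) - 1*380**2 = -313*(-1)/(272*507) - 1*144400 = -1/272*(-313/507) - 144400 = 313/137904 - 144400 = -19913337287/137904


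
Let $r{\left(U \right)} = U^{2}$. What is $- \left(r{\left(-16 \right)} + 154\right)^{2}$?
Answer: $-168100$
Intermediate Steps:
$- \left(r{\left(-16 \right)} + 154\right)^{2} = - \left(\left(-16\right)^{2} + 154\right)^{2} = - \left(256 + 154\right)^{2} = - 410^{2} = \left(-1\right) 168100 = -168100$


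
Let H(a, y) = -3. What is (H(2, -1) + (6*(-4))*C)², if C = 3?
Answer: 5625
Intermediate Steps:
(H(2, -1) + (6*(-4))*C)² = (-3 + (6*(-4))*3)² = (-3 - 24*3)² = (-3 - 72)² = (-75)² = 5625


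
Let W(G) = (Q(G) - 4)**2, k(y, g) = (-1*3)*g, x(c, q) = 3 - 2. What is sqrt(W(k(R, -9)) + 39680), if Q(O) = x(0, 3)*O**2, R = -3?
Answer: 13*sqrt(3345) ≈ 751.87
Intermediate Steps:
x(c, q) = 1
Q(O) = O**2 (Q(O) = 1*O**2 = O**2)
k(y, g) = -3*g
W(G) = (-4 + G**2)**2 (W(G) = (G**2 - 4)**2 = (-4 + G**2)**2)
sqrt(W(k(R, -9)) + 39680) = sqrt((-4 + (-3*(-9))**2)**2 + 39680) = sqrt((-4 + 27**2)**2 + 39680) = sqrt((-4 + 729)**2 + 39680) = sqrt(725**2 + 39680) = sqrt(525625 + 39680) = sqrt(565305) = 13*sqrt(3345)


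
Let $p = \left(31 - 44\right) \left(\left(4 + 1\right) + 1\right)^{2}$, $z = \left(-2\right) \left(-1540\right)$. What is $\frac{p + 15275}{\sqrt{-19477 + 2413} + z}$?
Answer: $\frac{5700695}{1187933} - \frac{44421 i \sqrt{474}}{4751732} \approx 4.7988 - 0.20353 i$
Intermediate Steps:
$z = 3080$
$p = -468$ ($p = - 13 \left(5 + 1\right)^{2} = - 13 \cdot 6^{2} = \left(-13\right) 36 = -468$)
$\frac{p + 15275}{\sqrt{-19477 + 2413} + z} = \frac{-468 + 15275}{\sqrt{-19477 + 2413} + 3080} = \frac{14807}{\sqrt{-17064} + 3080} = \frac{14807}{6 i \sqrt{474} + 3080} = \frac{14807}{3080 + 6 i \sqrt{474}}$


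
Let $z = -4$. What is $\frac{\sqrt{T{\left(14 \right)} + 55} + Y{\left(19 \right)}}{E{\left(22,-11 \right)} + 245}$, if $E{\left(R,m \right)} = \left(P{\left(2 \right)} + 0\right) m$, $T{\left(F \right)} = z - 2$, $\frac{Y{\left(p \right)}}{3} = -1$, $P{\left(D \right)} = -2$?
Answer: $\frac{4}{267} \approx 0.014981$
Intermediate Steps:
$Y{\left(p \right)} = -3$ ($Y{\left(p \right)} = 3 \left(-1\right) = -3$)
$T{\left(F \right)} = -6$ ($T{\left(F \right)} = -4 - 2 = -6$)
$E{\left(R,m \right)} = - 2 m$ ($E{\left(R,m \right)} = \left(-2 + 0\right) m = - 2 m$)
$\frac{\sqrt{T{\left(14 \right)} + 55} + Y{\left(19 \right)}}{E{\left(22,-11 \right)} + 245} = \frac{\sqrt{-6 + 55} - 3}{\left(-2\right) \left(-11\right) + 245} = \frac{\sqrt{49} - 3}{22 + 245} = \frac{7 - 3}{267} = 4 \cdot \frac{1}{267} = \frac{4}{267}$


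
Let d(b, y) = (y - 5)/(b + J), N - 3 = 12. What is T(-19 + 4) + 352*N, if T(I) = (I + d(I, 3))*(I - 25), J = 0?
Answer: 17624/3 ≈ 5874.7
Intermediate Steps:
N = 15 (N = 3 + 12 = 15)
d(b, y) = (-5 + y)/b (d(b, y) = (y - 5)/(b + 0) = (-5 + y)/b)
T(I) = (-25 + I)*(I - 2/I) (T(I) = (I + (-5 + 3)/I)*(I - 25) = (I - 2/I)*(-25 + I) = (-25 + I)*(I - 2/I))
T(-19 + 4) + 352*N = (-2 + (-19 + 4)**2 - 25*(-19 + 4) + 50/(-19 + 4)) + 352*15 = (-2 + (-15)**2 - 25*(-15) + 50/(-15)) + 5280 = (-2 + 225 + 375 + 50*(-1/15)) + 5280 = (-2 + 225 + 375 - 10/3) + 5280 = 1784/3 + 5280 = 17624/3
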